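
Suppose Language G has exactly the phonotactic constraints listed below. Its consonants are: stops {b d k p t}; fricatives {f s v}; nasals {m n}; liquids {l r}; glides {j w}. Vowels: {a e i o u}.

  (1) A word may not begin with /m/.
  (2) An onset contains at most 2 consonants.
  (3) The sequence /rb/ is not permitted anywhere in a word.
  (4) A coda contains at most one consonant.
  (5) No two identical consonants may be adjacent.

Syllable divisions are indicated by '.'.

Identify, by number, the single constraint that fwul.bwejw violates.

4

fwul.bwejw: syllable 2 coda /jw/ has 2 consonants (> 1).
This is a violation of constraint 4: "A coda contains at most one consonant."
The remaining constraints (1, 2, 3, 5) are satisfied.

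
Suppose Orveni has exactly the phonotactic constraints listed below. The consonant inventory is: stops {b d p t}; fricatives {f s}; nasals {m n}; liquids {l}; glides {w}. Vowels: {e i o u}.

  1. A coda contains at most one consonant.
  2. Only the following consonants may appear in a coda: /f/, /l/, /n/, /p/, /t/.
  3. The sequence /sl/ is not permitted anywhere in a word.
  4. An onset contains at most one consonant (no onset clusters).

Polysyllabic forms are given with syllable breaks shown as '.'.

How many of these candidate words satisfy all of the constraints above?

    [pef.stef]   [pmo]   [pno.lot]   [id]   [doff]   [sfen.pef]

0

[pef.stef] — violates constraint 4: syllable 2 onset /st/ has 2 consonants (> 1) → ill-formed
[pmo] — violates constraint 4: syllable 1 onset /pm/ has 2 consonants (> 1) → ill-formed
[pno.lot] — violates constraint 4: syllable 1 onset /pn/ has 2 consonants (> 1) → ill-formed
[id] — violates constraint 2: syllable 1 coda contains /d/, which is not a licensed coda consonant → ill-formed
[doff] — violates constraint 1: syllable 1 coda /ff/ has 2 consonants (> 1) → ill-formed
[sfen.pef] — violates constraint 4: syllable 1 onset /sf/ has 2 consonants (> 1) → ill-formed
No form is well-formed → 0.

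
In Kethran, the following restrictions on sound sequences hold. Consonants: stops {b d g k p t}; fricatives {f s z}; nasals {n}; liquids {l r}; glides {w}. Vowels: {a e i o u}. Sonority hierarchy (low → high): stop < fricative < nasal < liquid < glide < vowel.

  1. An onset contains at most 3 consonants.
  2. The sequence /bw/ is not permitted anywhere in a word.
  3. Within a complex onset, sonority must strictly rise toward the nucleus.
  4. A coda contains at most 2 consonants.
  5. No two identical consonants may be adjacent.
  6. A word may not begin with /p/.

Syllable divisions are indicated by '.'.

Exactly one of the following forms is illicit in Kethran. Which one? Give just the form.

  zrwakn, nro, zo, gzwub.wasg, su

zrwakn — σ1 onset /zrw/ (2→4→5 rises), coda /kn/ (2C) ok → licit
nro — σ1 onset /nr/ (3→4 rises), coda /∅/ ok → licit
zo — σ1 onset /z/, coda /∅/ ok → licit
gzwub.wasg — violates constraint 2: contains banned sequence /bw/ → illicit
su — σ1 onset /s/, coda /∅/ ok → licit

gzwub.wasg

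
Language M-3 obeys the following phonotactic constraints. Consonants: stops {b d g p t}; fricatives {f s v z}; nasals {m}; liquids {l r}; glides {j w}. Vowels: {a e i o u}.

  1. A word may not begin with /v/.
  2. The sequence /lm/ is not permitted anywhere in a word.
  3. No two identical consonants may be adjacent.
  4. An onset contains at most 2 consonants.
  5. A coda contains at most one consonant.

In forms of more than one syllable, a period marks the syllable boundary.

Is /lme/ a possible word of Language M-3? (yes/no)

/lme/ — violates constraint 2: contains banned sequence /lm/ → not permitted

no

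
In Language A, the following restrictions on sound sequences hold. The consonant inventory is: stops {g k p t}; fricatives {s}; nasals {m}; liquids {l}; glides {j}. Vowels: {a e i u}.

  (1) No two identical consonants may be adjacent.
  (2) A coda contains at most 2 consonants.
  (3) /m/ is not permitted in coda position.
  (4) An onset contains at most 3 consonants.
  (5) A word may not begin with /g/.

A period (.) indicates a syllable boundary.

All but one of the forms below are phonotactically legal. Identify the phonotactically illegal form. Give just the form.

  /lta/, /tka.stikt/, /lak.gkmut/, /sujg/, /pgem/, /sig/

/pgem/

/lta/ — σ1 onset /lt/ (2C), coda /∅/ ok → phonotactically legal
/tka.stikt/ — σ1 onset /tk/ (2C), coda /∅/ ok; σ2 onset /st/ (2C), coda /kt/ (2C) ok → phonotactically legal
/lak.gkmut/ — σ1 onset /l/, coda /k/ ok; σ2 onset /gkm/ (3C), coda /t/ ok → phonotactically legal
/sujg/ — σ1 onset /s/, coda /jg/ (2C) ok → phonotactically legal
/pgem/ — violates constraint 3: syllable 1 coda contains /m/ → phonotactically illegal
/sig/ — σ1 onset /s/, coda /g/ ok → phonotactically legal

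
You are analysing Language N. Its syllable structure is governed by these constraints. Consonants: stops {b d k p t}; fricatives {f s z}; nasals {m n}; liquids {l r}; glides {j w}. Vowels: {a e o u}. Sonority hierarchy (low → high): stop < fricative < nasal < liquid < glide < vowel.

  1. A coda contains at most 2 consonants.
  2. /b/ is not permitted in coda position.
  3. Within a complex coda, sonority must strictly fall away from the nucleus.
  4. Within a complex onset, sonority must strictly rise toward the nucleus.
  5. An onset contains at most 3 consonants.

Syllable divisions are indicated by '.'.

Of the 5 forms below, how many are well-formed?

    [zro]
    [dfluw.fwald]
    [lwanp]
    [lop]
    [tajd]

5

[zro] — σ1 onset /zr/ (2→4 rises), coda /∅/ ok → well-formed
[dfluw.fwald] — σ1 onset /dfl/ (1→2→4 rises), coda /w/ ok; σ2 onset /fw/ (2→5 rises), coda /ld/ (4→1 falls) ok → well-formed
[lwanp] — σ1 onset /lw/ (4→5 rises), coda /np/ (3→1 falls) ok → well-formed
[lop] — σ1 onset /l/, coda /p/ ok → well-formed
[tajd] — σ1 onset /t/, coda /jd/ (5→1 falls) ok → well-formed
Well-formed: [zro], [dfluw.fwald], [lwanp], [lop], [tajd] → 5.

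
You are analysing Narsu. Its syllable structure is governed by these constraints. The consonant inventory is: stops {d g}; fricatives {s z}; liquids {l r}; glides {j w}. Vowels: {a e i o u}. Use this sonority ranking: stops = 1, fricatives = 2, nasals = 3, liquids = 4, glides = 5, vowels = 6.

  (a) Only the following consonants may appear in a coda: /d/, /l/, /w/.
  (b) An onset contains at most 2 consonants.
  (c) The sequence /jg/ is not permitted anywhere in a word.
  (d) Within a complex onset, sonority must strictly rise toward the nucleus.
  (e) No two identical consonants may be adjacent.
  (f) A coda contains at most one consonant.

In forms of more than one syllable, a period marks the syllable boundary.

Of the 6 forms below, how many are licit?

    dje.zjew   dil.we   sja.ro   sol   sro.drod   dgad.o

5

dje.zjew — σ1 onset /dj/ (1→5 rises), coda /∅/ ok; σ2 onset /zj/ (2→5 rises), coda /w/ ok → licit
dil.we — σ1 onset /d/, coda /l/ ok; σ2 onset /w/, coda /∅/ ok → licit
sja.ro — σ1 onset /sj/ (2→5 rises), coda /∅/ ok; σ2 onset /r/, coda /∅/ ok → licit
sol — σ1 onset /s/, coda /l/ ok → licit
sro.drod — σ1 onset /sr/ (2→4 rises), coda /∅/ ok; σ2 onset /dr/ (1→4 rises), coda /d/ ok → licit
dgad.o — violates constraint (d): syllable 1 onset /dg/: /d/ (stop, 1) → /g/ (stop, 1) does not rise → illicit
Licit: dje.zjew, dil.we, sja.ro, sol, sro.drod → 5.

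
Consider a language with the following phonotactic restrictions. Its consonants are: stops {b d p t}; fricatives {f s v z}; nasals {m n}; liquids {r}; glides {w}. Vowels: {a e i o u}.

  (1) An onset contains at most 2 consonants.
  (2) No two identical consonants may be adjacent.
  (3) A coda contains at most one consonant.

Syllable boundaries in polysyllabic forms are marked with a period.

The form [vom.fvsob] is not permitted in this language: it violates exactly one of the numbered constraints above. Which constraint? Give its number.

1

[vom.fvsob]: syllable 2 onset /fvs/ has 3 consonants (> 2).
This is a violation of constraint 1: "An onset contains at most 2 consonants."
The remaining constraints (2, 3) are satisfied.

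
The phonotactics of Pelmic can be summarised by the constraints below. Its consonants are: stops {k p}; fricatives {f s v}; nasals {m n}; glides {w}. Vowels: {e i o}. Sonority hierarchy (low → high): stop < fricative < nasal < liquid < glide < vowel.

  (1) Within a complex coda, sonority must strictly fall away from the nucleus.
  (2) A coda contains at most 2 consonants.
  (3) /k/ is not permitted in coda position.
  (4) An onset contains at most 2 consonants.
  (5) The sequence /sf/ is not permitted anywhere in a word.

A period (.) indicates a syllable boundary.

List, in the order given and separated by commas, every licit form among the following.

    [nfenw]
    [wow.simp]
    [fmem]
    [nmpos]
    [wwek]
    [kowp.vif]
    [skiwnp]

[nfenw] — violates constraint 1: syllable 1 coda /nw/: /n/ (nasal, 3) → /w/ (glide, 5) does not fall → illicit
[wow.simp] — σ1 onset /w/, coda /w/ ok; σ2 onset /s/, coda /mp/ (3→1 falls) ok → licit
[fmem] — σ1 onset /fm/ (2C), coda /m/ ok → licit
[nmpos] — violates constraint 4: syllable 1 onset /nmp/ has 3 consonants (> 2) → illicit
[wwek] — violates constraint 3: syllable 1 coda contains /k/ → illicit
[kowp.vif] — σ1 onset /k/, coda /wp/ (5→1 falls) ok; σ2 onset /v/, coda /f/ ok → licit
[skiwnp] — violates constraint 2: syllable 1 coda /wnp/ has 3 consonants (> 2) → illicit

[wow.simp], [fmem], [kowp.vif]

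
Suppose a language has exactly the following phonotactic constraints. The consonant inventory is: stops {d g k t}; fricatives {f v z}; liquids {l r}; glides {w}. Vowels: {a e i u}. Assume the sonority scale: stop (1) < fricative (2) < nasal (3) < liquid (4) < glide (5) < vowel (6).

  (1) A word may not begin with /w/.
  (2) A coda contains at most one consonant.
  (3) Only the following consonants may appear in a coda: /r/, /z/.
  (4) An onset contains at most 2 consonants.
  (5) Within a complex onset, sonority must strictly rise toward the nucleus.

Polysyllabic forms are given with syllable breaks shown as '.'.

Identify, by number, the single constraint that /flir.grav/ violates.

3

/flir.grav/: syllable 2 coda contains /v/, which is not a licensed coda consonant.
This is a violation of constraint 3: "Only the following consonants may appear in a coda: /r/, /z/."
The remaining constraints (1, 2, 4, 5) are satisfied.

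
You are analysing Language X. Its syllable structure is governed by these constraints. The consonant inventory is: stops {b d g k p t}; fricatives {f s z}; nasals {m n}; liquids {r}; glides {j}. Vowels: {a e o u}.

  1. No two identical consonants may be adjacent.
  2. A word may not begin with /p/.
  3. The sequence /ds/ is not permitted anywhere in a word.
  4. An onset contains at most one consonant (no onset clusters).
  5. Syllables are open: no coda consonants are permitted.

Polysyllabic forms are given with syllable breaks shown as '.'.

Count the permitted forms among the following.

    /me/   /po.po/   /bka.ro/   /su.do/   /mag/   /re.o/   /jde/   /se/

4

/me/ — σ1 onset /m/, coda /∅/ ok → permitted
/po.po/ — violates constraint 2: word begins with /p/ → not permitted
/bka.ro/ — violates constraint 4: syllable 1 onset /bk/ has 2 consonants (> 1) → not permitted
/su.do/ — σ1 onset /s/, coda /∅/ ok; σ2 onset /d/, coda /∅/ ok → permitted
/mag/ — violates constraint 5: syllable 1 coda /g/ has 1 consonant (> 0) → not permitted
/re.o/ — σ1 onset /r/, coda /∅/ ok; σ2 onset /∅/, coda /∅/ ok → permitted
/jde/ — violates constraint 4: syllable 1 onset /jd/ has 2 consonants (> 1) → not permitted
/se/ — σ1 onset /s/, coda /∅/ ok → permitted
Permitted: /me/, /su.do/, /re.o/, /se/ → 4.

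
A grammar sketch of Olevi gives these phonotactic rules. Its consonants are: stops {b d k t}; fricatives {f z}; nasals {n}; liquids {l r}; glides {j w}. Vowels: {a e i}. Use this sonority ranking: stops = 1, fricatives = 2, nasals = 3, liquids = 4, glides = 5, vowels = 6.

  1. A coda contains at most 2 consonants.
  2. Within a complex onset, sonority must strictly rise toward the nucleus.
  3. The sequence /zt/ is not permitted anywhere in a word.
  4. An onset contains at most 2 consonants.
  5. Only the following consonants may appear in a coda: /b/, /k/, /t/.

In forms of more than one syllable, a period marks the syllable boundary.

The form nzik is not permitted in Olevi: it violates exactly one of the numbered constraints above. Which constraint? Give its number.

nzik: syllable 1 onset /nz/: /n/ (nasal, 3) → /z/ (fricative, 2) does not rise.
This is a violation of constraint 2: "Within a complex onset, sonority must strictly rise toward the nucleus."
The remaining constraints (1, 3, 4, 5) are satisfied.

2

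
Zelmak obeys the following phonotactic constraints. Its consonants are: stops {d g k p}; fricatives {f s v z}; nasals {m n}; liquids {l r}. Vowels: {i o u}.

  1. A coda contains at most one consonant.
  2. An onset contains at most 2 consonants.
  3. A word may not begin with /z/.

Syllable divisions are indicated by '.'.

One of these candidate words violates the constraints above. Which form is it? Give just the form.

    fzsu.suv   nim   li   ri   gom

fzsu.suv

fzsu.suv — violates constraint 2: syllable 1 onset /fzs/ has 3 consonants (> 2) → phonotactically illegal
nim — σ1 onset /n/, coda /m/ ok → phonotactically legal
li — σ1 onset /l/, coda /∅/ ok → phonotactically legal
ri — σ1 onset /r/, coda /∅/ ok → phonotactically legal
gom — σ1 onset /g/, coda /m/ ok → phonotactically legal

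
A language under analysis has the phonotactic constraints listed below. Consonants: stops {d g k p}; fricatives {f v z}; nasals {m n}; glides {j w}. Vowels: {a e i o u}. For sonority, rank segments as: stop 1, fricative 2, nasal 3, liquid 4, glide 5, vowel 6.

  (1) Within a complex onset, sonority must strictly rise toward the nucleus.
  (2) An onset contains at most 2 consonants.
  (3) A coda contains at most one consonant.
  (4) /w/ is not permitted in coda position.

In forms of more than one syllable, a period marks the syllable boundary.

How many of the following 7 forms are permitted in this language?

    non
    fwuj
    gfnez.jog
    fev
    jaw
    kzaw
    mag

non — σ1 onset /n/, coda /n/ ok → permitted
fwuj — σ1 onset /fw/ (2→5 rises), coda /j/ ok → permitted
gfnez.jog — violates constraint 2: syllable 1 onset /gfn/ has 3 consonants (> 2) → not permitted
fev — σ1 onset /f/, coda /v/ ok → permitted
jaw — violates constraint 4: syllable 1 coda contains /w/ → not permitted
kzaw — violates constraint 4: syllable 1 coda contains /w/ → not permitted
mag — σ1 onset /m/, coda /g/ ok → permitted
Permitted: non, fwuj, fev, mag → 4.

4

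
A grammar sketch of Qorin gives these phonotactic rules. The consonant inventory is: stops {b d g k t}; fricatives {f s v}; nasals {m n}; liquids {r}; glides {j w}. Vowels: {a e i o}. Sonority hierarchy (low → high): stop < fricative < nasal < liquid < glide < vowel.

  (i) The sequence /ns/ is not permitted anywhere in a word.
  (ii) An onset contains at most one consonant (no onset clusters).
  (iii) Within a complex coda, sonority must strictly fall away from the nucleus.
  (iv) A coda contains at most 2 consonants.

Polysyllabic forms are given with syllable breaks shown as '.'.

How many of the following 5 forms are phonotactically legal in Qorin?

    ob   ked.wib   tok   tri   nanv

ob — σ1 onset /∅/, coda /b/ ok → phonotactically legal
ked.wib — σ1 onset /k/, coda /d/ ok; σ2 onset /w/, coda /b/ ok → phonotactically legal
tok — σ1 onset /t/, coda /k/ ok → phonotactically legal
tri — violates constraint (ii): syllable 1 onset /tr/ has 2 consonants (> 1) → phonotactically illegal
nanv — σ1 onset /n/, coda /nv/ (3→2 falls) ok → phonotactically legal
Phonotactically legal: ob, ked.wib, tok, nanv → 4.

4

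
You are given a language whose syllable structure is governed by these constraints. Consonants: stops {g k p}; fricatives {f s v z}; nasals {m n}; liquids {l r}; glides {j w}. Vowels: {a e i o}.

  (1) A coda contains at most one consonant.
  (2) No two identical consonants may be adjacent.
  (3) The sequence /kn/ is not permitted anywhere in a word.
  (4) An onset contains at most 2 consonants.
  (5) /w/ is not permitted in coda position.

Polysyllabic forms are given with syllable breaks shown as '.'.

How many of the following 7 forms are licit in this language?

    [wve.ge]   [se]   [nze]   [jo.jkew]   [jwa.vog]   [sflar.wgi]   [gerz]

[wve.ge] — σ1 onset /wv/ (2C), coda /∅/ ok; σ2 onset /g/, coda /∅/ ok → licit
[se] — σ1 onset /s/, coda /∅/ ok → licit
[nze] — σ1 onset /nz/ (2C), coda /∅/ ok → licit
[jo.jkew] — violates constraint 5: syllable 2 coda contains /w/ → illicit
[jwa.vog] — σ1 onset /jw/ (2C), coda /∅/ ok; σ2 onset /v/, coda /g/ ok → licit
[sflar.wgi] — violates constraint 4: syllable 1 onset /sfl/ has 3 consonants (> 2) → illicit
[gerz] — violates constraint 1: syllable 1 coda /rz/ has 2 consonants (> 1) → illicit
Licit: [wve.ge], [se], [nze], [jwa.vog] → 4.

4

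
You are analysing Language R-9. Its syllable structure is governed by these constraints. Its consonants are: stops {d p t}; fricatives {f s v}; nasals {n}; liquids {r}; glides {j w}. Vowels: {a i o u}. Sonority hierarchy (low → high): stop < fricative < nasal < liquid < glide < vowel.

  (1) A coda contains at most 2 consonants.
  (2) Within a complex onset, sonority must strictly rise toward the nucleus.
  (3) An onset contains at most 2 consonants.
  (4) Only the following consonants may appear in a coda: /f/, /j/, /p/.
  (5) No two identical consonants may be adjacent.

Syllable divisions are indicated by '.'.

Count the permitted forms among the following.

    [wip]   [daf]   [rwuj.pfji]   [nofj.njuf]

[wip] — σ1 onset /w/, coda /p/ ok → permitted
[daf] — σ1 onset /d/, coda /f/ ok → permitted
[rwuj.pfji] — violates constraint 3: syllable 2 onset /pfj/ has 3 consonants (> 2) → not permitted
[nofj.njuf] — σ1 onset /n/, coda /fj/ (2C) ok; σ2 onset /nj/ (3→5 rises), coda /f/ ok → permitted
Permitted: [wip], [daf], [nofj.njuf] → 3.

3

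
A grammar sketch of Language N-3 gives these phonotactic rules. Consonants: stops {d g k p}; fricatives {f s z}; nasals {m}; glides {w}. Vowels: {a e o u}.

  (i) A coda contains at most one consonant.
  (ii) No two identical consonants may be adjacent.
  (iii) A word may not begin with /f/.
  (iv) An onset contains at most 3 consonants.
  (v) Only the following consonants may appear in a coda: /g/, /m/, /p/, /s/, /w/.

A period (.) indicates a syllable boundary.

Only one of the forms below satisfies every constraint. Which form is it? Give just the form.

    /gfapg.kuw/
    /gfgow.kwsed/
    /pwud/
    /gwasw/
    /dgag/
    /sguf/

/gfapg.kuw/ — violates constraint (i): syllable 1 coda /pg/ has 2 consonants (> 1) → not permitted
/gfgow.kwsed/ — violates constraint (v): syllable 2 coda contains /d/, which is not a licensed coda consonant → not permitted
/pwud/ — violates constraint (v): syllable 1 coda contains /d/, which is not a licensed coda consonant → not permitted
/gwasw/ — violates constraint (i): syllable 1 coda /sw/ has 2 consonants (> 1) → not permitted
/dgag/ — σ1 onset /dg/ (2C), coda /g/ ok → permitted
/sguf/ — violates constraint (v): syllable 1 coda contains /f/, which is not a licensed coda consonant → not permitted

/dgag/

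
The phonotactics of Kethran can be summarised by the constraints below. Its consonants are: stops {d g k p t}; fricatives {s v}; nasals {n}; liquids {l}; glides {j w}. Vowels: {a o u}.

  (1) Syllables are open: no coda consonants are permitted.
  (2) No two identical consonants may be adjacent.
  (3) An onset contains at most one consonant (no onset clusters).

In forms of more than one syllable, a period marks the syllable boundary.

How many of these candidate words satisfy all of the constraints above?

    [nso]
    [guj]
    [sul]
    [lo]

[nso] — violates constraint 3: syllable 1 onset /ns/ has 2 consonants (> 1) → not permitted
[guj] — violates constraint 1: syllable 1 coda /j/ has 1 consonant (> 0) → not permitted
[sul] — violates constraint 1: syllable 1 coda /l/ has 1 consonant (> 0) → not permitted
[lo] — σ1 onset /l/, coda /∅/ ok → permitted
Permitted: [lo] → 1.

1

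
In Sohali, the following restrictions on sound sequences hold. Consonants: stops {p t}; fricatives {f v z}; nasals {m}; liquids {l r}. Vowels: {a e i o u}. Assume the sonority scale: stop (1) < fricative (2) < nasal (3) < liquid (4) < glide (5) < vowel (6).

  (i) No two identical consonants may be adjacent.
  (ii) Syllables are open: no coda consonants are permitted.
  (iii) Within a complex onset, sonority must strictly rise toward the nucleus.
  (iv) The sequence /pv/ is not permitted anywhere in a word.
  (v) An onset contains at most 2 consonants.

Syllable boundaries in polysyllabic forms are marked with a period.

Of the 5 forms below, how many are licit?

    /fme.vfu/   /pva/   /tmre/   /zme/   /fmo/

/fme.vfu/ — violates constraint (iii): syllable 2 onset /vf/: /v/ (fricative, 2) → /f/ (fricative, 2) does not rise → illicit
/pva/ — violates constraint (iv): contains banned sequence /pv/ → illicit
/tmre/ — violates constraint (v): syllable 1 onset /tmr/ has 3 consonants (> 2) → illicit
/zme/ — σ1 onset /zm/ (2→3 rises), coda /∅/ ok → licit
/fmo/ — σ1 onset /fm/ (2→3 rises), coda /∅/ ok → licit
Licit: /zme/, /fmo/ → 2.

2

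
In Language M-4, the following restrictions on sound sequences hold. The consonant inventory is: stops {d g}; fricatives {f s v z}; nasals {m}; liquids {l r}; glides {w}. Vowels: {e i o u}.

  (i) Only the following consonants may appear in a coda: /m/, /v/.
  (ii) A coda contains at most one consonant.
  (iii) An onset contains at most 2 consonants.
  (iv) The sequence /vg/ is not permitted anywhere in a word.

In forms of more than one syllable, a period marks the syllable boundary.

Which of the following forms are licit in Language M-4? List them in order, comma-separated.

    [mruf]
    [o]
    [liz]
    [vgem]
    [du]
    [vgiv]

[mruf] — violates constraint (i): syllable 1 coda contains /f/, which is not a licensed coda consonant → illicit
[o] — σ1 onset /∅/, coda /∅/ ok → licit
[liz] — violates constraint (i): syllable 1 coda contains /z/, which is not a licensed coda consonant → illicit
[vgem] — violates constraint (iv): contains banned sequence /vg/ → illicit
[du] — σ1 onset /d/, coda /∅/ ok → licit
[vgiv] — violates constraint (iv): contains banned sequence /vg/ → illicit

[o], [du]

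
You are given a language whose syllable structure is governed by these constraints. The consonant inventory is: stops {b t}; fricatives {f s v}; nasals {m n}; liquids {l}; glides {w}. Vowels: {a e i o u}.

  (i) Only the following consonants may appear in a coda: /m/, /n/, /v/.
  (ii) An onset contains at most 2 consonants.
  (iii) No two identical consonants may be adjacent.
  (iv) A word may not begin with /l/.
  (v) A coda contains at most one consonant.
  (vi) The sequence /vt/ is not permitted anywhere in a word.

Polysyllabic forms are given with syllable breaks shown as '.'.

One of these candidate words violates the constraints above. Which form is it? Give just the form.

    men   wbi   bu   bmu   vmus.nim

men — σ1 onset /m/, coda /n/ ok → permitted
wbi — σ1 onset /wb/ (2C), coda /∅/ ok → permitted
bu — σ1 onset /b/, coda /∅/ ok → permitted
bmu — σ1 onset /bm/ (2C), coda /∅/ ok → permitted
vmus.nim — violates constraint (i): syllable 1 coda contains /s/, which is not a licensed coda consonant → not permitted

vmus.nim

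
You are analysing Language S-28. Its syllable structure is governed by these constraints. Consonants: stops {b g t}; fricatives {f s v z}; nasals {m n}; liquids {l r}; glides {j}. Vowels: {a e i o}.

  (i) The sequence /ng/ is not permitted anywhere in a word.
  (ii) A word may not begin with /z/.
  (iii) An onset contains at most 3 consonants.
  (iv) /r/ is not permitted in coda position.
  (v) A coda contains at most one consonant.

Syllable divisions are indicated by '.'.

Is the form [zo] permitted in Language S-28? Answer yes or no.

no

[zo] — violates constraint (ii): word begins with /z/ → not permitted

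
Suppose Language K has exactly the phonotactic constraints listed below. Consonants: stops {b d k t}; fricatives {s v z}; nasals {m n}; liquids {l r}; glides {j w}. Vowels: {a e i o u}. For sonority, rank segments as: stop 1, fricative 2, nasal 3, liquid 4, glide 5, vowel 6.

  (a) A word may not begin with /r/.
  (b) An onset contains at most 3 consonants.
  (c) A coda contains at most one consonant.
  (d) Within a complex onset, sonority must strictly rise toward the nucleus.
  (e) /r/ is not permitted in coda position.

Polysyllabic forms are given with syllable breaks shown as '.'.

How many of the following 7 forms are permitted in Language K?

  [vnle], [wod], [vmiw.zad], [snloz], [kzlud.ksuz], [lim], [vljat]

[vnle] — σ1 onset /vnl/ (2→3→4 rises), coda /∅/ ok → permitted
[wod] — σ1 onset /w/, coda /d/ ok → permitted
[vmiw.zad] — σ1 onset /vm/ (2→3 rises), coda /w/ ok; σ2 onset /z/, coda /d/ ok → permitted
[snloz] — σ1 onset /snl/ (2→3→4 rises), coda /z/ ok → permitted
[kzlud.ksuz] — σ1 onset /kzl/ (1→2→4 rises), coda /d/ ok; σ2 onset /ks/ (1→2 rises), coda /z/ ok → permitted
[lim] — σ1 onset /l/, coda /m/ ok → permitted
[vljat] — σ1 onset /vlj/ (2→4→5 rises), coda /t/ ok → permitted
Permitted: [vnle], [wod], [vmiw.zad], [snloz], [kzlud.ksuz], [lim], [vljat] → 7.

7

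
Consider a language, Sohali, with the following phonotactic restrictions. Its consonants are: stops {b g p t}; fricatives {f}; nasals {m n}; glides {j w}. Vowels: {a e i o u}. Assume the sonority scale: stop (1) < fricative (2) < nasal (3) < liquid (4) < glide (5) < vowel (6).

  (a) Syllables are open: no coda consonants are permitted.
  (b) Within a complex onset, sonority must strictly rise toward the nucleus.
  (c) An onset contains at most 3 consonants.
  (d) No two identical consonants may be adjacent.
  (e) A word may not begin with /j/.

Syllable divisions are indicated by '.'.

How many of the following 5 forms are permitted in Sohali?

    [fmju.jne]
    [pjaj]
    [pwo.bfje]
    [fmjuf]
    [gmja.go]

[fmju.jne] — violates constraint (b): syllable 2 onset /jn/: /j/ (glide, 5) → /n/ (nasal, 3) does not rise → not permitted
[pjaj] — violates constraint (a): syllable 1 coda /j/ has 1 consonant (> 0) → not permitted
[pwo.bfje] — σ1 onset /pw/ (1→5 rises), coda /∅/ ok; σ2 onset /bfj/ (1→2→5 rises), coda /∅/ ok → permitted
[fmjuf] — violates constraint (a): syllable 1 coda /f/ has 1 consonant (> 0) → not permitted
[gmja.go] — σ1 onset /gmj/ (1→3→5 rises), coda /∅/ ok; σ2 onset /g/, coda /∅/ ok → permitted
Permitted: [pwo.bfje], [gmja.go] → 2.

2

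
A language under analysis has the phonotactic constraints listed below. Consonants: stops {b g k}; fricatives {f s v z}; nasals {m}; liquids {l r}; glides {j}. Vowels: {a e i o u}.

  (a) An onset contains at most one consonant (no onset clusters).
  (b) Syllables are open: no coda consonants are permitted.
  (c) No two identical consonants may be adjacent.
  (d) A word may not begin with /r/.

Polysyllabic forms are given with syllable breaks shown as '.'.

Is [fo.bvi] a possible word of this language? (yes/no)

[fo.bvi] — violates constraint (a): syllable 2 onset /bv/ has 2 consonants (> 1) → phonotactically illegal

no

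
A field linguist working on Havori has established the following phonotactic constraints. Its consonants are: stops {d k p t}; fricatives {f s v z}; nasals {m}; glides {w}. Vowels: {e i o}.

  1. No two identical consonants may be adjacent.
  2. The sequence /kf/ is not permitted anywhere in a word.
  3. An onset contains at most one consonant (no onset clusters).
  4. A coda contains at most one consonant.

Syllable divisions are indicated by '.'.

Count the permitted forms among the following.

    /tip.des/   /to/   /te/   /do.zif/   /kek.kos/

/tip.des/ — σ1 onset /t/, coda /p/ ok; σ2 onset /d/, coda /s/ ok → permitted
/to/ — σ1 onset /t/, coda /∅/ ok → permitted
/te/ — σ1 onset /t/, coda /∅/ ok → permitted
/do.zif/ — σ1 onset /d/, coda /∅/ ok; σ2 onset /z/, coda /f/ ok → permitted
/kek.kos/ — violates constraint 1: adjacent identical consonants /kk/ → not permitted
Permitted: /tip.des/, /to/, /te/, /do.zif/ → 4.

4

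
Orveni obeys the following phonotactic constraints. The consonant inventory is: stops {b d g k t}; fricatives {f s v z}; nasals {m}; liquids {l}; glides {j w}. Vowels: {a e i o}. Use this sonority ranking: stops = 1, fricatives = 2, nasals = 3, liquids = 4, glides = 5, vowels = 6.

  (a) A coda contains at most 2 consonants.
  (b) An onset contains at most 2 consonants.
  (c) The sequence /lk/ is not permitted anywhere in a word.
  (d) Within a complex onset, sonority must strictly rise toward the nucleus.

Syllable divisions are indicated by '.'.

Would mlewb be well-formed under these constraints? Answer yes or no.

mlewb — σ1 onset /ml/ (3→4 rises), coda /wb/ (2C) ok → well-formed

yes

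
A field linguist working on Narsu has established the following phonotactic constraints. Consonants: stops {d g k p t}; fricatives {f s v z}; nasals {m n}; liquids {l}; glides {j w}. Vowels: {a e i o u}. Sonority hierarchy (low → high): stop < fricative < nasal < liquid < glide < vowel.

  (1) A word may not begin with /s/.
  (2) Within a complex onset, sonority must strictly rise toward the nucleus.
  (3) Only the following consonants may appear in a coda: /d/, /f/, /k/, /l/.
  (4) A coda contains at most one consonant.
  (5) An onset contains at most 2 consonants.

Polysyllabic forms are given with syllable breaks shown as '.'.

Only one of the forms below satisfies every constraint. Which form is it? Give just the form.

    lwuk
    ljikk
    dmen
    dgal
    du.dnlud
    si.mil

lwuk

lwuk — σ1 onset /lw/ (4→5 rises), coda /k/ ok → phonotactically legal
ljikk — violates constraint 4: syllable 1 coda /kk/ has 2 consonants (> 1) → phonotactically illegal
dmen — violates constraint 3: syllable 1 coda contains /n/, which is not a licensed coda consonant → phonotactically illegal
dgal — violates constraint 2: syllable 1 onset /dg/: /d/ (stop, 1) → /g/ (stop, 1) does not rise → phonotactically illegal
du.dnlud — violates constraint 5: syllable 2 onset /dnl/ has 3 consonants (> 2) → phonotactically illegal
si.mil — violates constraint 1: word begins with /s/ → phonotactically illegal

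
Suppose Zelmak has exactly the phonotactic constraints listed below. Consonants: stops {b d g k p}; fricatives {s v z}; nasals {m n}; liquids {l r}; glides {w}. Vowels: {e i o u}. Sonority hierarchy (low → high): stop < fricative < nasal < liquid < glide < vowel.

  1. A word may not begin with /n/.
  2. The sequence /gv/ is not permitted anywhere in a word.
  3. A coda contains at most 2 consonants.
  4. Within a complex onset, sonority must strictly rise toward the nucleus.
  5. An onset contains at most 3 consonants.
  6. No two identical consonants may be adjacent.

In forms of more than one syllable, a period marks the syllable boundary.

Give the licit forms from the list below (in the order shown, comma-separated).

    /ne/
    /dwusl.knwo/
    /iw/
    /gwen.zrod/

/dwusl.knwo/, /iw/, /gwen.zrod/

/ne/ — violates constraint 1: word begins with /n/ → illicit
/dwusl.knwo/ — σ1 onset /dw/ (1→5 rises), coda /sl/ (2C) ok; σ2 onset /knw/ (1→3→5 rises), coda /∅/ ok → licit
/iw/ — σ1 onset /∅/, coda /w/ ok → licit
/gwen.zrod/ — σ1 onset /gw/ (1→5 rises), coda /n/ ok; σ2 onset /zr/ (2→4 rises), coda /d/ ok → licit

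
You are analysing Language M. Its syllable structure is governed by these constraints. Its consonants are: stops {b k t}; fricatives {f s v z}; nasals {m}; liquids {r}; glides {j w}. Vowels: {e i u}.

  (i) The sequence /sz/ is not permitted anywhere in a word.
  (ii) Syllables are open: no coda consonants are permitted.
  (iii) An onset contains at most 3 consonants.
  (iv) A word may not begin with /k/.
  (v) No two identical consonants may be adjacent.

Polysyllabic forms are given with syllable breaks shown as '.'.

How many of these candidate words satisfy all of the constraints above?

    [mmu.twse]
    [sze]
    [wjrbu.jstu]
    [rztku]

[mmu.twse] — violates constraint (v): adjacent identical consonants /mm/ → illicit
[sze] — violates constraint (i): contains banned sequence /sz/ → illicit
[wjrbu.jstu] — violates constraint (iii): syllable 1 onset /wjrb/ has 4 consonants (> 3) → illicit
[rztku] — violates constraint (iii): syllable 1 onset /rztk/ has 4 consonants (> 3) → illicit
No form is licit → 0.

0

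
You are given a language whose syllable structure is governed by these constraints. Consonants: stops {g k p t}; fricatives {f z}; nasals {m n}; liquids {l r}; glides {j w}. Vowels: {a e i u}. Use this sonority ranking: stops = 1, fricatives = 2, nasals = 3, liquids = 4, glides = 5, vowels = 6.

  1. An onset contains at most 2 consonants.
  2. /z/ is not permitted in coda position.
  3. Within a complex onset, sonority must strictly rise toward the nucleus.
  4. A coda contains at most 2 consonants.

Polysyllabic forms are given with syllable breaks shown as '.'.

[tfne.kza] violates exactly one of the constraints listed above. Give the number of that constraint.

[tfne.kza]: syllable 1 onset /tfn/ has 3 consonants (> 2).
This is a violation of constraint 1: "An onset contains at most 2 consonants."
The remaining constraints (2, 3, 4) are satisfied.

1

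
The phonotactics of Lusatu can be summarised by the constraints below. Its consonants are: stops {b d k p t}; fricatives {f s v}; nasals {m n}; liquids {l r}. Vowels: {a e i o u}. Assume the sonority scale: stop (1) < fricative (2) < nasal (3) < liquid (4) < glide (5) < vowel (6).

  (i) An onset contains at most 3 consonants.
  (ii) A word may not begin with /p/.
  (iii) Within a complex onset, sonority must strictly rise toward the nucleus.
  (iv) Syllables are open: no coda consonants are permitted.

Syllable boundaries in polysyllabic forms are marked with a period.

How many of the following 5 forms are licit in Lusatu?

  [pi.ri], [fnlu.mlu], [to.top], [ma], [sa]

3

[pi.ri] — violates constraint (ii): word begins with /p/ → illicit
[fnlu.mlu] — σ1 onset /fnl/ (2→3→4 rises), coda /∅/ ok; σ2 onset /ml/ (3→4 rises), coda /∅/ ok → licit
[to.top] — violates constraint (iv): syllable 2 coda /p/ has 1 consonant (> 0) → illicit
[ma] — σ1 onset /m/, coda /∅/ ok → licit
[sa] — σ1 onset /s/, coda /∅/ ok → licit
Licit: [fnlu.mlu], [ma], [sa] → 3.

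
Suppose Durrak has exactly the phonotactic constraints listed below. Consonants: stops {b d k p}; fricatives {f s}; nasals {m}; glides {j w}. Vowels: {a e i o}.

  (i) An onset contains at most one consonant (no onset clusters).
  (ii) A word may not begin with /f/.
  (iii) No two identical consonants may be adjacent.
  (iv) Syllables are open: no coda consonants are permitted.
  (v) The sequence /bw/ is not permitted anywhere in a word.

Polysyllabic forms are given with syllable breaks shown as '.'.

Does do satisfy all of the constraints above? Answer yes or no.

yes

do — σ1 onset /d/, coda /∅/ ok → phonotactically legal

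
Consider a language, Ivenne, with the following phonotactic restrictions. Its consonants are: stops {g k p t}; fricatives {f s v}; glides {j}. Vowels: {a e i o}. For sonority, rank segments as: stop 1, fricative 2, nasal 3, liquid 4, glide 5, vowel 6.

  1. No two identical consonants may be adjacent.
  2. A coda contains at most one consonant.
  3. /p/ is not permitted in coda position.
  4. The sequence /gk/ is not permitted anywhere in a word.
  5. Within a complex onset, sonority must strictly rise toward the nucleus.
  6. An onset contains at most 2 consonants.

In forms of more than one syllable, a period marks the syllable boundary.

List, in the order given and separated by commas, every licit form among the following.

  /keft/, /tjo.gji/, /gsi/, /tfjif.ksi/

/keft/ — violates constraint 2: syllable 1 coda /ft/ has 2 consonants (> 1) → illicit
/tjo.gji/ — σ1 onset /tj/ (1→5 rises), coda /∅/ ok; σ2 onset /gj/ (1→5 rises), coda /∅/ ok → licit
/gsi/ — σ1 onset /gs/ (1→2 rises), coda /∅/ ok → licit
/tfjif.ksi/ — violates constraint 6: syllable 1 onset /tfj/ has 3 consonants (> 2) → illicit

/tjo.gji/, /gsi/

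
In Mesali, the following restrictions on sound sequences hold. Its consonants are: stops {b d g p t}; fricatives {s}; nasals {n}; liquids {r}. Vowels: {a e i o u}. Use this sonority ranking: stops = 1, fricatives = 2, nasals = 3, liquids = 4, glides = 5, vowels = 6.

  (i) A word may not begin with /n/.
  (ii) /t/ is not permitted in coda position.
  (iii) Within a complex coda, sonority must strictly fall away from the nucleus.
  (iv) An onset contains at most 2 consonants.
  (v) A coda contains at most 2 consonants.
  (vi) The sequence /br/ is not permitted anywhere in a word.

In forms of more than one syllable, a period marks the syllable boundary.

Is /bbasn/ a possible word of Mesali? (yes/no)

/bbasn/ — violates constraint (iii): syllable 1 coda /sn/: /s/ (fricative, 2) → /n/ (nasal, 3) does not fall → ill-formed

no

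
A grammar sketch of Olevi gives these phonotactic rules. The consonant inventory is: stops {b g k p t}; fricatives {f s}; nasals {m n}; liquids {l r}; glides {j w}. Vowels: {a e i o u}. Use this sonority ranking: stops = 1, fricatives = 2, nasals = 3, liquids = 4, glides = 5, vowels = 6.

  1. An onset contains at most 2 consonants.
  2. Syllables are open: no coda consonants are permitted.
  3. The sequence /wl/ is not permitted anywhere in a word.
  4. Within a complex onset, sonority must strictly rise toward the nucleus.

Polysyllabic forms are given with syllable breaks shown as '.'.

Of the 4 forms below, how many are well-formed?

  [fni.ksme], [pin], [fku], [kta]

[fni.ksme] — violates constraint 1: syllable 2 onset /ksm/ has 3 consonants (> 2) → ill-formed
[pin] — violates constraint 2: syllable 1 coda /n/ has 1 consonant (> 0) → ill-formed
[fku] — violates constraint 4: syllable 1 onset /fk/: /f/ (fricative, 2) → /k/ (stop, 1) does not rise → ill-formed
[kta] — violates constraint 4: syllable 1 onset /kt/: /k/ (stop, 1) → /t/ (stop, 1) does not rise → ill-formed
No form is well-formed → 0.

0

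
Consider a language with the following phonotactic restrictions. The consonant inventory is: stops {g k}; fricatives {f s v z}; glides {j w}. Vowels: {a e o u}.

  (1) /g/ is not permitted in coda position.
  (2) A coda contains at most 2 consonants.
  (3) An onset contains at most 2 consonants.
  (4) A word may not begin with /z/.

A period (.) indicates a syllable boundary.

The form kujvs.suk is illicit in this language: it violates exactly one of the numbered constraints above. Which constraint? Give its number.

kujvs.suk: syllable 1 coda /jvs/ has 3 consonants (> 2).
This is a violation of constraint 2: "A coda contains at most 2 consonants."
The remaining constraints (1, 3, 4) are satisfied.

2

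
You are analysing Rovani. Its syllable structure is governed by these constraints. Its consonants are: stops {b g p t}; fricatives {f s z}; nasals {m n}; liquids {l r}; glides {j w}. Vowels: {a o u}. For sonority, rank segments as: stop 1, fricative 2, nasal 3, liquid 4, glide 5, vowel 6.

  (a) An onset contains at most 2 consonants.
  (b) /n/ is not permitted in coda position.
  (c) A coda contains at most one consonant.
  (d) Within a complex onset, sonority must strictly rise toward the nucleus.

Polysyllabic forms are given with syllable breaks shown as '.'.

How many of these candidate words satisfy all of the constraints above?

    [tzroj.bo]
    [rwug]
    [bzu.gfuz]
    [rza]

[tzroj.bo] — violates constraint (a): syllable 1 onset /tzr/ has 3 consonants (> 2) → illicit
[rwug] — σ1 onset /rw/ (4→5 rises), coda /g/ ok → licit
[bzu.gfuz] — σ1 onset /bz/ (1→2 rises), coda /∅/ ok; σ2 onset /gf/ (1→2 rises), coda /z/ ok → licit
[rza] — violates constraint (d): syllable 1 onset /rz/: /r/ (liquid, 4) → /z/ (fricative, 2) does not rise → illicit
Licit: [rwug], [bzu.gfuz] → 2.

2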